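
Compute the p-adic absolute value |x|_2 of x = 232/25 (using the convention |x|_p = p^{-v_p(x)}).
|232/25|_2 = 1/8

Step 1 — compute v_2(x) by factoring powers of 2 out of the numerator and denominator: v_2(232/25) = 3. Step 2 — apply |x|_p = p^{-v_p(x)} = 2^{-3} = 1/8.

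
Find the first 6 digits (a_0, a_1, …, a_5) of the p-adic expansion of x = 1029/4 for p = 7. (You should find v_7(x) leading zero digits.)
(a_0, …, a_5) = (0, 0, 0, 6, 1, 5)

v_7(1029/4) = 3, so a_0 = ... = a_2 = 0. Factor out: x = 7^3 · u with u = 3/4 a unit in ℤ_7. Expand u iteratively via a_{v+i} = u_i mod 7, u_{i+1} = (u_i − a_{v+i})/7:
  u_0 = 3/4;  a_3 = 6;  u_1 = (u_0 − 6)/7 = -3/4
  u_1 = -3/4;  a_4 = 1;  u_2 = (u_1 − 1)/7 = -1/4
  u_2 = -1/4;  a_5 = 5;  u_3 = (u_2 − 5)/7 = -3/4
Digits: (0, 0, 0, 6, 1, 5).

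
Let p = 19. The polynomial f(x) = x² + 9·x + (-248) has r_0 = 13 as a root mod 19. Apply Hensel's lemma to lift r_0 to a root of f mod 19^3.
r_2 = 3034 (mod 6859)

Hensel: r_{i+1} = r_i − f(r_i)·(f′(r_i))^{-1} mod 19^{i+2}, f′(x) = 2x + 9. Iterate:
  r_0 = 13 (mod 19)
  r_1 = 146 (mod 361)
  r_2 = 3034 (mod 6859)
Final: r = 3034 satisfies f(r) ≡ 0 mod 19^3.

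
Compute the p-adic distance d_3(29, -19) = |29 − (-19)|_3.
d_3(29, -19) = 1/3

Step 1 — x − y = 29 − (-19) = 48. Step 2 — v_3(48) = 1 (factor: 48 = (3^1 · 16); the sign does not affect v_p). Step 3 — |x − y|_3 = 3^{-1} = 1/3.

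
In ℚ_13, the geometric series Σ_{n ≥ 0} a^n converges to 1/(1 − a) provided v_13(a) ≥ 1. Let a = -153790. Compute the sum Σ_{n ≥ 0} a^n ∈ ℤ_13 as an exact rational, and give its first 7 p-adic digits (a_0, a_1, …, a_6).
Σ a^n = 1/(1 − a) = 1/153791;  first 7 digits = (1, 0, 0, 8, 7, 12, 11)

v_13(a) = 3 ≥ 1, so the series converges in ℤ_13 to 1/(1 − a) = 1/(1 − (-153790)) = 1/153791. Expand this rational in ℤ_13: compute digits iteratively via d_i = x_i mod 13, x_{i+1} = (x_i − d_i)/13. The first 7 digits are (1, 0, 0, 8, 7, 12, 11).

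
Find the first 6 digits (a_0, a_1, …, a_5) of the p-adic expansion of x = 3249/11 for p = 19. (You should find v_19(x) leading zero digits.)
(a_0, …, a_5) = (0, 0, 6, 17, 6, 10)

v_19(3249/11) = 2, so a_0 = ... = a_1 = 0. Factor out: x = 19^2 · u with u = 9/11 a unit in ℤ_19. Expand u iteratively via a_{v+i} = u_i mod 19, u_{i+1} = (u_i − a_{v+i})/19:
  u_0 = 9/11;  a_2 = 6;  u_1 = (u_0 − 6)/19 = -3/11
  u_1 = -3/11;  a_3 = 17;  u_2 = (u_1 − 17)/19 = -10/11
  u_2 = -10/11;  a_4 = 6;  u_3 = (u_2 − 6)/19 = -4/11
  u_3 = -4/11;  a_5 = 10;  u_4 = (u_3 − 10)/19 = -6/11
Digits: (0, 0, 6, 17, 6, 10).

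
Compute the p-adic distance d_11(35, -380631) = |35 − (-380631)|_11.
d_11(35, -380631) = 1/14641

Step 1 — x − y = 35 − (-380631) = 380666. Step 2 — v_11(380666) = 4 (factor: 380666 = (11^4 · 26); the sign does not affect v_p). Step 3 — |x − y|_11 = 11^{-4} = 1/14641.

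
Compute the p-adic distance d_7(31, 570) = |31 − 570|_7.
d_7(31, 570) = 1/49

Step 1 — x − y = 31 − 570 = -539. Step 2 — v_7(-539) = 2 (factor: -539 = −(7^2 · 11); the sign does not affect v_p). Step 3 — |x − y|_7 = 7^{-2} = 1/49.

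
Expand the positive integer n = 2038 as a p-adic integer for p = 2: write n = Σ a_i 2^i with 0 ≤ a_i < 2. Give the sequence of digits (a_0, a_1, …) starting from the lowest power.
(a_0, a_1, …) = (0, 1, 1, 0, 1, 1, 1, 1, 1, 1, 1)

Repeated division by 2 gives the digits low-to-high: 2038 = 1·2^1 + 1·2^2 + 1·2^4 + 1·2^5 + 1·2^6 + 1·2^7 + 1·2^8 + 1·2^9 + 1·2^10. Digit sequence: (0, 1, 1, 0, 1, 1, 1, 1, 1, 1, 1).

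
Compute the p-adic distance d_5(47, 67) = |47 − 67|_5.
d_5(47, 67) = 1/5

Step 1 — x − y = 47 − 67 = -20. Step 2 — v_5(-20) = 1 (factor: -20 = −(5^1 · 4); the sign does not affect v_p). Step 3 — |x − y|_5 = 5^{-1} = 1/5.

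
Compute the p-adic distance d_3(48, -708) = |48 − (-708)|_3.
d_3(48, -708) = 1/27

Step 1 — x − y = 48 − (-708) = 756. Step 2 — v_3(756) = 3 (factor: 756 = (3^3 · 28); the sign does not affect v_p). Step 3 — |x − y|_3 = 3^{-3} = 1/27.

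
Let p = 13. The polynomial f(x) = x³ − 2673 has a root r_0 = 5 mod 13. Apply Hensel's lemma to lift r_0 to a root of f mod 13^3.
r_2 = 1578 (mod 2197)

Hensel: r_{i+1} = r_i − f(r_i)/f′(r_i) mod 13^{i+2}, where f′(x) = 3x². Iterate:
  r_0 = 5 (mod 13)
  r_1 = 57 (mod 169)
  r_2 = 1578 (mod 2197)
Final: r = 1578 with f(r) ≡ 0 mod 13^3.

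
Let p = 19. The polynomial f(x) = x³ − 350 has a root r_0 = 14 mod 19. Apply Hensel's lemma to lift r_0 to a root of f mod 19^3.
r_2 = 1686 (mod 6859)

Hensel: r_{i+1} = r_i − f(r_i)/f′(r_i) mod 19^{i+2}, where f′(x) = 3x². Iterate:
  r_0 = 14 (mod 19)
  r_1 = 242 (mod 361)
  r_2 = 1686 (mod 6859)
Final: r = 1686 with f(r) ≡ 0 mod 19^3.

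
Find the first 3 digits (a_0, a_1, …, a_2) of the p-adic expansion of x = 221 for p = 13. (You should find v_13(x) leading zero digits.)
(a_0, …, a_2) = (0, 4, 1)

v_13(221) = 1, so a_0 = ... = a_0 = 0. Factor out: x = 13^1 · u with u = 17 a unit in ℤ_13. Expand u iteratively via a_{v+i} = u_i mod 13, u_{i+1} = (u_i − a_{v+i})/13:
  u_0 = 17;  a_1 = 4;  u_1 = (u_0 − 4)/13 = 1
  u_1 = 1;  a_2 = 1;  u_2 = (u_1 − 1)/13 = 0
Digits: (0, 4, 1).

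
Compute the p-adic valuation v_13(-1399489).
v_13(-1399489) = 4

v_13(n) is the largest exponent k such that 13^k divides n. Factor out: -1399489 = -13^4 · 49. (Sign doesn't affect v_p.) So v_13(-1399489) = 4.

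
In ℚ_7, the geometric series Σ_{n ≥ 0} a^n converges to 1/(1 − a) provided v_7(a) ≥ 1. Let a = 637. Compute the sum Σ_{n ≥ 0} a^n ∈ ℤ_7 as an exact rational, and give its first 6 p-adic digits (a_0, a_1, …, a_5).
Σ a^n = 1/(1 − a) = -1/636;  first 6 digits = (1, 0, 6, 1, 1, 3)

v_7(a) = 2 ≥ 1, so the series converges in ℤ_7 to 1/(1 − a) = 1/(1 − 637) = -1/636. Expand this rational in ℤ_7: compute digits iteratively via d_i = x_i mod 7, x_{i+1} = (x_i − d_i)/7. The first 6 digits are (1, 0, 6, 1, 1, 3).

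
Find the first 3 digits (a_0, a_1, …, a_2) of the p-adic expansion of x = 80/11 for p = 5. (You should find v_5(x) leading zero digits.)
(a_0, …, a_2) = (0, 1, 1)

v_5(80/11) = 1, so a_0 = ... = a_0 = 0. Factor out: x = 5^1 · u with u = 16/11 a unit in ℤ_5. Expand u iteratively via a_{v+i} = u_i mod 5, u_{i+1} = (u_i − a_{v+i})/5:
  u_0 = 16/11;  a_1 = 1;  u_1 = (u_0 − 1)/5 = 1/11
  u_1 = 1/11;  a_2 = 1;  u_2 = (u_1 − 1)/5 = -2/11
Digits: (0, 1, 1).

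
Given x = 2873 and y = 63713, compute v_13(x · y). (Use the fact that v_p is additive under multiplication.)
v_13(183047449) = 5

v_p(x) = 2 (factor: 2873 = 13^2 · 17); v_p(y) = 3 (factor: 63713 = 13^3 · 29). Additivity: v_p(xy) = v_p(x) + v_p(y) = 2 + 3 = 5. (Direct check: xy = 183047449 = 13^5 · (493).)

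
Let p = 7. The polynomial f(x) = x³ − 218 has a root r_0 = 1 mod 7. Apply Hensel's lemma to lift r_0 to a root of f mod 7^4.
r_3 = 1282 (mod 2401)

Hensel: r_{i+1} = r_i − f(r_i)/f′(r_i) mod 7^{i+2}, where f′(x) = 3x². Iterate:
  r_0 = 1 (mod 7)
  r_1 = 8 (mod 49)
  r_2 = 253 (mod 343)
  r_3 = 1282 (mod 2401)
Final: r = 1282 with f(r) ≡ 0 mod 7^4.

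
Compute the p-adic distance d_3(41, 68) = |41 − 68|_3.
d_3(41, 68) = 1/27

Step 1 — x − y = 41 − 68 = -27. Step 2 — v_3(-27) = 3 (factor: -27 = −(3^3 · 1); the sign does not affect v_p). Step 3 — |x − y|_3 = 3^{-3} = 1/27.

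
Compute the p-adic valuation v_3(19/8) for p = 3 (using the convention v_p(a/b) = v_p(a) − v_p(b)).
v_3(19/8) = 0

Factor powers of 3 from the numerator and denominator of the reduced fraction: 19 = 3^0 · 19 and 8 = 3^0 · 8. Apply v_p(a/b) = v_p(a) − v_p(b): v_3(19/8) = 0 − 0 = 0.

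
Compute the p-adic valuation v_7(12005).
v_7(12005) = 4

v_7(n) is the largest exponent k such that 7^k divides n. Factor out: 12005 = 7^4 · 5. (Sign doesn't affect v_p.) So v_7(12005) = 4.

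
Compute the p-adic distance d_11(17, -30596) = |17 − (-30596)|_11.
d_11(17, -30596) = 1/1331

Step 1 — x − y = 17 − (-30596) = 30613. Step 2 — v_11(30613) = 3 (factor: 30613 = (11^3 · 23); the sign does not affect v_p). Step 3 — |x − y|_11 = 11^{-3} = 1/1331.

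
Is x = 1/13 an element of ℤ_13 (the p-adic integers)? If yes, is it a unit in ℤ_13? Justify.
x ∉ ℤ_13 (v_13(x) = -1 < 0)

ℤ_13 = {x ∈ ℚ_13 : v_13(x) ≥ 0} and ℤ_13^× = {x ∈ ℤ_13 : v_13(x) = 0}. Here v_13(1/13) = v_13(num) − v_13(den) = -1; compare against these criteria.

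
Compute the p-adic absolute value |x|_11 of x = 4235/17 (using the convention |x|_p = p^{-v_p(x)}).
|4235/17|_11 = 1/121

Step 1 — compute v_11(x) by factoring powers of 11 out of the numerator and denominator: v_11(4235/17) = 2. Step 2 — apply |x|_p = p^{-v_p(x)} = 11^{-2} = 1/121.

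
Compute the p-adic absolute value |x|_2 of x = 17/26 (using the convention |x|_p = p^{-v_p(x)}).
|17/26|_2 = 2

Step 1 — compute v_2(x) by factoring powers of 2 out of the numerator and denominator: v_2(17/26) = -1. Step 2 — apply |x|_p = p^{-v_p(x)} = 2^{1} = 2.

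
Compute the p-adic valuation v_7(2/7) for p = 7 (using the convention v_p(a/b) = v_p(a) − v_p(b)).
v_7(2/7) = -1

Factor powers of 7 from the numerator and denominator of the reduced fraction: 2 = 7^0 · 2 and 7 = 7^1 · 1. Apply v_p(a/b) = v_p(a) − v_p(b): v_7(2/7) = 0 − 1 = -1.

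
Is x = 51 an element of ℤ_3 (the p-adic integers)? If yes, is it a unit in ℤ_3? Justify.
x ∈ ℤ_3 but not a unit; v_3(x) = 1 > 0

ℤ_3 = {x ∈ ℚ_3 : v_3(x) ≥ 0} and ℤ_3^× = {x ∈ ℤ_3 : v_3(x) = 0}. Here v_3(51) = v_3(num) − v_3(den) = 1; compare against these criteria.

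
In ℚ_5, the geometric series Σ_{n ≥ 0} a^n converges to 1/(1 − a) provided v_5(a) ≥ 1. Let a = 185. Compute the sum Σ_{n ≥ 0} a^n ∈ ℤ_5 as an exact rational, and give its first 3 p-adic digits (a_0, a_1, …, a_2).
Σ a^n = 1/(1 − a) = -1/184;  first 3 digits = (1, 2, 1)

v_5(a) = 1 ≥ 1, so the series converges in ℤ_5 to 1/(1 − a) = 1/(1 − 185) = -1/184. Expand this rational in ℤ_5: compute digits iteratively via d_i = x_i mod 5, x_{i+1} = (x_i − d_i)/5. The first 3 digits are (1, 2, 1).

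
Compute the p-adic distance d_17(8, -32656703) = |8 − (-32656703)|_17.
d_17(8, -32656703) = 1/1419857

Step 1 — x − y = 8 − (-32656703) = 32656711. Step 2 — v_17(32656711) = 5 (factor: 32656711 = (17^5 · 23); the sign does not affect v_p). Step 3 — |x − y|_17 = 17^{-5} = 1/1419857.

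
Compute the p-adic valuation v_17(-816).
v_17(-816) = 1

v_17(n) is the largest exponent k such that 17^k divides n. Factor out: -816 = -17^1 · 48. (Sign doesn't affect v_p.) So v_17(-816) = 1.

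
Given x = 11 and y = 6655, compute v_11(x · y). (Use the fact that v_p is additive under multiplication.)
v_11(73205) = 4

v_p(x) = 1 (factor: 11 = 11^1 · 1); v_p(y) = 3 (factor: 6655 = 11^3 · 5). Additivity: v_p(xy) = v_p(x) + v_p(y) = 1 + 3 = 4. (Direct check: xy = 73205 = 11^4 · (5).)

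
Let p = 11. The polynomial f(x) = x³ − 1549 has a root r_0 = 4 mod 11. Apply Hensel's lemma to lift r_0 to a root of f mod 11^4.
r_3 = 12808 (mod 14641)

Hensel: r_{i+1} = r_i − f(r_i)/f′(r_i) mod 11^{i+2}, where f′(x) = 3x². Iterate:
  r_0 = 4 (mod 11)
  r_1 = 103 (mod 121)
  r_2 = 829 (mod 1331)
  r_3 = 12808 (mod 14641)
Final: r = 12808 with f(r) ≡ 0 mod 11^4.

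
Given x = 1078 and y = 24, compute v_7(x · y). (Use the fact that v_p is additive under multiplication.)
v_7(25872) = 2

v_p(x) = 2 (factor: 1078 = 7^2 · 22); v_p(y) = 0 (factor: 24 = 7^0 · 24). Additivity: v_p(xy) = v_p(x) + v_p(y) = 2 + 0 = 2. (Direct check: xy = 25872 = 7^2 · (528).)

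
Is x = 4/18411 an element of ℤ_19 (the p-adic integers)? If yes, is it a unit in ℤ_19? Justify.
x ∉ ℤ_19 (v_19(x) = -2 < 0)

ℤ_19 = {x ∈ ℚ_19 : v_19(x) ≥ 0} and ℤ_19^× = {x ∈ ℤ_19 : v_19(x) = 0}. Here v_19(4/18411) = v_19(num) − v_19(den) = -2; compare against these criteria.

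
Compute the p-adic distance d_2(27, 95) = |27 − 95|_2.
d_2(27, 95) = 1/4

Step 1 — x − y = 27 − 95 = -68. Step 2 — v_2(-68) = 2 (factor: -68 = −(2^2 · 17); the sign does not affect v_p). Step 3 — |x − y|_2 = 2^{-2} = 1/4.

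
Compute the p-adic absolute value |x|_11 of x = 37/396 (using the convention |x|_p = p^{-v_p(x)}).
|37/396|_11 = 11

Step 1 — compute v_11(x) by factoring powers of 11 out of the numerator and denominator: v_11(37/396) = -1. Step 2 — apply |x|_p = p^{-v_p(x)} = 11^{1} = 11.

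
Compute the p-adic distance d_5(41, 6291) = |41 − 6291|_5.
d_5(41, 6291) = 1/3125

Step 1 — x − y = 41 − 6291 = -6250. Step 2 — v_5(-6250) = 5 (factor: -6250 = −(5^5 · 2); the sign does not affect v_p). Step 3 — |x − y|_5 = 5^{-5} = 1/3125.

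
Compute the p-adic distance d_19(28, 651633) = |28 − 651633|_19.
d_19(28, 651633) = 1/130321

Step 1 — x − y = 28 − 651633 = -651605. Step 2 — v_19(-651605) = 4 (factor: -651605 = −(19^4 · 5); the sign does not affect v_p). Step 3 — |x − y|_19 = 19^{-4} = 1/130321.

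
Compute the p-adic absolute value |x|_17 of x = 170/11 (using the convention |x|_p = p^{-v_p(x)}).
|170/11|_17 = 1/17

Step 1 — compute v_17(x) by factoring powers of 17 out of the numerator and denominator: v_17(170/11) = 1. Step 2 — apply |x|_p = p^{-v_p(x)} = 17^{-1} = 1/17.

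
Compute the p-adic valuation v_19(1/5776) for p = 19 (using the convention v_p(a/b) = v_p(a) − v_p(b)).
v_19(1/5776) = -2

Factor powers of 19 from the numerator and denominator of the reduced fraction: 1 = 19^0 · 1 and 5776 = 19^2 · 16. Apply v_p(a/b) = v_p(a) − v_p(b): v_19(1/5776) = 0 − 2 = -2.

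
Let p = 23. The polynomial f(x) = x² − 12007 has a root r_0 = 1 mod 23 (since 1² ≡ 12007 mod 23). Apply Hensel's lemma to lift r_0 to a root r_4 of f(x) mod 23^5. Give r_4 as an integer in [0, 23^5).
r_4 = 5111383 (mod 6436343)

Hensel's recurrence: r_{i+1} = r_i − f(r_i)·(f′(r_i))^{-1} mod 23^{i+2}, with f′(x) = 2x. Iterate:
  r_0 = 1 (mod 23)
  r_1 = 185 (mod 529)
  r_2 = 1243 (mod 12167)
  r_3 = 74245 (mod 279841)
  r_4 = 5111383 (mod 6436343)
Final: r_4 = 5111383, and one checks f(r_4) ≡ 0 mod 23^5.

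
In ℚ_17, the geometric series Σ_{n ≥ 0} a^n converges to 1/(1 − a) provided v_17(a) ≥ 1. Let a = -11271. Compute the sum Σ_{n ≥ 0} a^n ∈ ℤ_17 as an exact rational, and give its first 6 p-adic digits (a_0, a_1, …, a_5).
Σ a^n = 1/(1 − a) = 1/11272;  first 6 digits = (1, 0, 12, 14, 7, 4)

v_17(a) = 2 ≥ 1, so the series converges in ℤ_17 to 1/(1 − a) = 1/(1 − (-11271)) = 1/11272. Expand this rational in ℤ_17: compute digits iteratively via d_i = x_i mod 17, x_{i+1} = (x_i − d_i)/17. The first 6 digits are (1, 0, 12, 14, 7, 4).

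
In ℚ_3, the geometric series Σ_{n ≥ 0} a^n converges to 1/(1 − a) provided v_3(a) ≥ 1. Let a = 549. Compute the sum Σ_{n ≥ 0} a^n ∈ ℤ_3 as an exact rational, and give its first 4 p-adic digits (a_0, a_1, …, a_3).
Σ a^n = 1/(1 − a) = -1/548;  first 4 digits = (1, 0, 1, 2)

v_3(a) = 2 ≥ 1, so the series converges in ℤ_3 to 1/(1 − a) = 1/(1 − 549) = -1/548. Expand this rational in ℤ_3: compute digits iteratively via d_i = x_i mod 3, x_{i+1} = (x_i − d_i)/3. The first 4 digits are (1, 0, 1, 2).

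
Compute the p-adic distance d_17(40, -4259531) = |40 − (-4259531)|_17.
d_17(40, -4259531) = 1/1419857

Step 1 — x − y = 40 − (-4259531) = 4259571. Step 2 — v_17(4259571) = 5 (factor: 4259571 = (17^5 · 3); the sign does not affect v_p). Step 3 — |x − y|_17 = 17^{-5} = 1/1419857.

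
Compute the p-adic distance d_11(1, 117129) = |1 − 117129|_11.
d_11(1, 117129) = 1/14641

Step 1 — x − y = 1 − 117129 = -117128. Step 2 — v_11(-117128) = 4 (factor: -117128 = −(11^4 · 8); the sign does not affect v_p). Step 3 — |x − y|_11 = 11^{-4} = 1/14641.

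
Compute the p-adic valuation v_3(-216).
v_3(-216) = 3

v_3(n) is the largest exponent k such that 3^k divides n. Factor out: -216 = -3^3 · 8. (Sign doesn't affect v_p.) So v_3(-216) = 3.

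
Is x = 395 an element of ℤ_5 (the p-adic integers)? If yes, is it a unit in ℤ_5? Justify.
x ∈ ℤ_5 but not a unit; v_5(x) = 1 > 0

ℤ_5 = {x ∈ ℚ_5 : v_5(x) ≥ 0} and ℤ_5^× = {x ∈ ℤ_5 : v_5(x) = 0}. Here v_5(395) = v_5(num) − v_5(den) = 1; compare against these criteria.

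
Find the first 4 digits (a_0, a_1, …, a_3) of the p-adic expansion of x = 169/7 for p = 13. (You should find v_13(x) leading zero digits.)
(a_0, …, a_3) = (0, 0, 2, 11)

v_13(169/7) = 2, so a_0 = ... = a_1 = 0. Factor out: x = 13^2 · u with u = 1/7 a unit in ℤ_13. Expand u iteratively via a_{v+i} = u_i mod 13, u_{i+1} = (u_i − a_{v+i})/13:
  u_0 = 1/7;  a_2 = 2;  u_1 = (u_0 − 2)/13 = -1/7
  u_1 = -1/7;  a_3 = 11;  u_2 = (u_1 − 11)/13 = -6/7
Digits: (0, 0, 2, 11).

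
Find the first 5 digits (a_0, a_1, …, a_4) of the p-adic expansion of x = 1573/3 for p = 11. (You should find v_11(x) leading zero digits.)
(a_0, …, a_4) = (0, 0, 8, 7, 3)

v_11(1573/3) = 2, so a_0 = ... = a_1 = 0. Factor out: x = 11^2 · u with u = 13/3 a unit in ℤ_11. Expand u iteratively via a_{v+i} = u_i mod 11, u_{i+1} = (u_i − a_{v+i})/11:
  u_0 = 13/3;  a_2 = 8;  u_1 = (u_0 − 8)/11 = -1/3
  u_1 = -1/3;  a_3 = 7;  u_2 = (u_1 − 7)/11 = -2/3
  u_2 = -2/3;  a_4 = 3;  u_3 = (u_2 − 3)/11 = -1/3
Digits: (0, 0, 8, 7, 3).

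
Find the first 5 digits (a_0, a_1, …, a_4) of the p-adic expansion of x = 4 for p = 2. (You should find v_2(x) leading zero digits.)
(a_0, …, a_4) = (0, 0, 1, 0, 0)

v_2(4) = 2, so a_0 = ... = a_1 = 0. Factor out: x = 2^2 · u with u = 1 a unit in ℤ_2. Expand u iteratively via a_{v+i} = u_i mod 2, u_{i+1} = (u_i − a_{v+i})/2:
  u_0 = 1;  a_2 = 1;  u_1 = (u_0 − 1)/2 = 0
  u_1 = 0;  a_3 = 0;  u_2 = (u_1 − 0)/2 = 0
  u_2 = 0;  a_4 = 0;  u_3 = (u_2 − 0)/2 = 0
Digits: (0, 0, 1, 0, 0).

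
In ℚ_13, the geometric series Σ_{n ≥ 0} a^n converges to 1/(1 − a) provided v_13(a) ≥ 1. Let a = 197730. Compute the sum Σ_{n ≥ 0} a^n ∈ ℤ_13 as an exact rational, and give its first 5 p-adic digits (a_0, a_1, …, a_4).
Σ a^n = 1/(1 − a) = -1/197729;  first 5 digits = (1, 0, 0, 12, 6)

v_13(a) = 3 ≥ 1, so the series converges in ℤ_13 to 1/(1 − a) = 1/(1 − 197730) = -1/197729. Expand this rational in ℤ_13: compute digits iteratively via d_i = x_i mod 13, x_{i+1} = (x_i − d_i)/13. The first 5 digits are (1, 0, 0, 12, 6).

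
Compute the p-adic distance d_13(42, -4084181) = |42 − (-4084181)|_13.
d_13(42, -4084181) = 1/371293

Step 1 — x − y = 42 − (-4084181) = 4084223. Step 2 — v_13(4084223) = 5 (factor: 4084223 = (13^5 · 11); the sign does not affect v_p). Step 3 — |x − y|_13 = 13^{-5} = 1/371293.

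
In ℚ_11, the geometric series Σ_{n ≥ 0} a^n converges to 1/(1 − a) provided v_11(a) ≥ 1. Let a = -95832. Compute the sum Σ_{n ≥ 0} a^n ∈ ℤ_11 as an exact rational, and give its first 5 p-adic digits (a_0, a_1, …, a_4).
Σ a^n = 1/(1 − a) = 1/95833;  first 5 digits = (1, 0, 0, 5, 4)

v_11(a) = 3 ≥ 1, so the series converges in ℤ_11 to 1/(1 − a) = 1/(1 − (-95832)) = 1/95833. Expand this rational in ℤ_11: compute digits iteratively via d_i = x_i mod 11, x_{i+1} = (x_i − d_i)/11. The first 5 digits are (1, 0, 0, 5, 4).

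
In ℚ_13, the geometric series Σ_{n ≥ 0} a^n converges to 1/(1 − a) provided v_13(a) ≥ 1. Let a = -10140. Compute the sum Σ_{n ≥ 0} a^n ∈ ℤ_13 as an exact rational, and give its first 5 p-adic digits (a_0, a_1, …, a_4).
Σ a^n = 1/(1 − a) = 1/10141;  first 5 digits = (1, 0, 5, 8, 11)

v_13(a) = 2 ≥ 1, so the series converges in ℤ_13 to 1/(1 − a) = 1/(1 − (-10140)) = 1/10141. Expand this rational in ℤ_13: compute digits iteratively via d_i = x_i mod 13, x_{i+1} = (x_i − d_i)/13. The first 5 digits are (1, 0, 5, 8, 11).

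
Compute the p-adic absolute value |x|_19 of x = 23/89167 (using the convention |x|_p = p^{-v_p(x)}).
|23/89167|_19 = 6859

Step 1 — compute v_19(x) by factoring powers of 19 out of the numerator and denominator: v_19(23/89167) = -3. Step 2 — apply |x|_p = p^{-v_p(x)} = 19^{3} = 6859.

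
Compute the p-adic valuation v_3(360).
v_3(360) = 2

v_3(n) is the largest exponent k such that 3^k divides n. Factor out: 360 = 3^2 · 40. (Sign doesn't affect v_p.) So v_3(360) = 2.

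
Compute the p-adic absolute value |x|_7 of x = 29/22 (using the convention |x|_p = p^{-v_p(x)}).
|29/22|_7 = 1

Step 1 — compute v_7(x) by factoring powers of 7 out of the numerator and denominator: v_7(29/22) = 0. Step 2 — apply |x|_p = p^{-v_p(x)} = 7^{0} = 1.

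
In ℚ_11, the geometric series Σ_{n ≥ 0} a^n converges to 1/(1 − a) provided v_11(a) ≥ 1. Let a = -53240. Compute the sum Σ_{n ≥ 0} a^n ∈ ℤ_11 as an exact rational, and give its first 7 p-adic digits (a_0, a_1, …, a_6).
Σ a^n = 1/(1 − a) = 1/53241;  first 7 digits = (1, 0, 0, 4, 7, 10, 4)

v_11(a) = 3 ≥ 1, so the series converges in ℤ_11 to 1/(1 − a) = 1/(1 − (-53240)) = 1/53241. Expand this rational in ℤ_11: compute digits iteratively via d_i = x_i mod 11, x_{i+1} = (x_i − d_i)/11. The first 7 digits are (1, 0, 0, 4, 7, 10, 4).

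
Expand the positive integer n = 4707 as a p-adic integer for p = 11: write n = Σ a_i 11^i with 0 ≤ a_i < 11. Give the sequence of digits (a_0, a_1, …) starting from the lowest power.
(a_0, a_1, …) = (10, 9, 5, 3)

Repeated division by 11 gives the digits low-to-high: 4707 = 10 + 9·11^1 + 5·11^2 + 3·11^3. Digit sequence: (10, 9, 5, 3).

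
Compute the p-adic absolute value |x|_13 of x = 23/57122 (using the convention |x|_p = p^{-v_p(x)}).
|23/57122|_13 = 28561

Step 1 — compute v_13(x) by factoring powers of 13 out of the numerator and denominator: v_13(23/57122) = -4. Step 2 — apply |x|_p = p^{-v_p(x)} = 13^{4} = 28561.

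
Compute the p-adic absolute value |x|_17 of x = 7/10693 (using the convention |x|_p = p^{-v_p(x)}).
|7/10693|_17 = 289

Step 1 — compute v_17(x) by factoring powers of 17 out of the numerator and denominator: v_17(7/10693) = -2. Step 2 — apply |x|_p = p^{-v_p(x)} = 17^{2} = 289.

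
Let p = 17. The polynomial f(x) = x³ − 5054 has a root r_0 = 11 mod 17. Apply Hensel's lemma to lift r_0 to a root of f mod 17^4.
r_3 = 60021 (mod 83521)

Hensel: r_{i+1} = r_i − f(r_i)/f′(r_i) mod 17^{i+2}, where f′(x) = 3x². Iterate:
  r_0 = 11 (mod 17)
  r_1 = 198 (mod 289)
  r_2 = 1065 (mod 4913)
  r_3 = 60021 (mod 83521)
Final: r = 60021 with f(r) ≡ 0 mod 17^4.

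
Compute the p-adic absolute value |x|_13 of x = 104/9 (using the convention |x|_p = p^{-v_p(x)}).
|104/9|_13 = 1/13

Step 1 — compute v_13(x) by factoring powers of 13 out of the numerator and denominator: v_13(104/9) = 1. Step 2 — apply |x|_p = p^{-v_p(x)} = 13^{-1} = 1/13.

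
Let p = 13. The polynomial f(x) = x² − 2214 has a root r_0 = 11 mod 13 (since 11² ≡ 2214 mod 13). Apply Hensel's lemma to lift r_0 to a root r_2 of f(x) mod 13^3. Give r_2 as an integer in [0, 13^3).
r_2 = 375 (mod 2197)

Hensel's recurrence: r_{i+1} = r_i − f(r_i)·(f′(r_i))^{-1} mod 13^{i+2}, with f′(x) = 2x. Iterate:
  r_0 = 11 (mod 13)
  r_1 = 37 (mod 169)
  r_2 = 375 (mod 2197)
Final: r_2 = 375, and one checks f(r_2) ≡ 0 mod 13^3.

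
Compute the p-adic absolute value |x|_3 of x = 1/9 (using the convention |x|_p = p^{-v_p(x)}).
|1/9|_3 = 9

Step 1 — compute v_3(x) by factoring powers of 3 out of the numerator and denominator: v_3(1/9) = -2. Step 2 — apply |x|_p = p^{-v_p(x)} = 3^{2} = 9.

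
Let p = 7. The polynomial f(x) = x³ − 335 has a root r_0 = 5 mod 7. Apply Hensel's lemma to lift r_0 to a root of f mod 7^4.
r_3 = 1027 (mod 2401)

Hensel: r_{i+1} = r_i − f(r_i)/f′(r_i) mod 7^{i+2}, where f′(x) = 3x². Iterate:
  r_0 = 5 (mod 7)
  r_1 = 47 (mod 49)
  r_2 = 341 (mod 343)
  r_3 = 1027 (mod 2401)
Final: r = 1027 with f(r) ≡ 0 mod 7^4.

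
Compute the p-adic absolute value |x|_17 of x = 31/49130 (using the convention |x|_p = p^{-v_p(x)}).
|31/49130|_17 = 4913

Step 1 — compute v_17(x) by factoring powers of 17 out of the numerator and denominator: v_17(31/49130) = -3. Step 2 — apply |x|_p = p^{-v_p(x)} = 17^{3} = 4913.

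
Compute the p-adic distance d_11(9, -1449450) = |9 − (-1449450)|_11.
d_11(9, -1449450) = 1/161051

Step 1 — x − y = 9 − (-1449450) = 1449459. Step 2 — v_11(1449459) = 5 (factor: 1449459 = (11^5 · 9); the sign does not affect v_p). Step 3 — |x − y|_11 = 11^{-5} = 1/161051.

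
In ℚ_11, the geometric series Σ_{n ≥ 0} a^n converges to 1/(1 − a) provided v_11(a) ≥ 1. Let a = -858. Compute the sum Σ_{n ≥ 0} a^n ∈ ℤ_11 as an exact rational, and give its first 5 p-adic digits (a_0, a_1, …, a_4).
Σ a^n = 1/(1 − a) = 1/859;  first 5 digits = (1, 10, 4, 1, 8)

v_11(a) = 1 ≥ 1, so the series converges in ℤ_11 to 1/(1 − a) = 1/(1 − (-858)) = 1/859. Expand this rational in ℤ_11: compute digits iteratively via d_i = x_i mod 11, x_{i+1} = (x_i − d_i)/11. The first 5 digits are (1, 10, 4, 1, 8).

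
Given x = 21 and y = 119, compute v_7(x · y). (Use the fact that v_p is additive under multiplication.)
v_7(2499) = 2

v_p(x) = 1 (factor: 21 = 7^1 · 3); v_p(y) = 1 (factor: 119 = 7^1 · 17). Additivity: v_p(xy) = v_p(x) + v_p(y) = 1 + 1 = 2. (Direct check: xy = 2499 = 7^2 · (51).)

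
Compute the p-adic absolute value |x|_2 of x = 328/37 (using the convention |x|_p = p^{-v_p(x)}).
|328/37|_2 = 1/8

Step 1 — compute v_2(x) by factoring powers of 2 out of the numerator and denominator: v_2(328/37) = 3. Step 2 — apply |x|_p = p^{-v_p(x)} = 2^{-3} = 1/8.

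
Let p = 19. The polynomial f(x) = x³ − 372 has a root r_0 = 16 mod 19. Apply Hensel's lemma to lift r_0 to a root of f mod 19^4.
r_3 = 2258 (mod 130321)

Hensel: r_{i+1} = r_i − f(r_i)/f′(r_i) mod 19^{i+2}, where f′(x) = 3x². Iterate:
  r_0 = 16 (mod 19)
  r_1 = 92 (mod 361)
  r_2 = 2258 (mod 6859)
  r_3 = 2258 (mod 130321)
Final: r = 2258 with f(r) ≡ 0 mod 19^4.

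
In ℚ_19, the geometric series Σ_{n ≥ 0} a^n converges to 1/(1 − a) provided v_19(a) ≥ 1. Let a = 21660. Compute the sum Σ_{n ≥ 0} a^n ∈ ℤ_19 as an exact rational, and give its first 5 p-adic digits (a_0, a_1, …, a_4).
Σ a^n = 1/(1 − a) = -1/21659;  first 5 digits = (1, 0, 3, 3, 9)

v_19(a) = 2 ≥ 1, so the series converges in ℤ_19 to 1/(1 − a) = 1/(1 − 21660) = -1/21659. Expand this rational in ℤ_19: compute digits iteratively via d_i = x_i mod 19, x_{i+1} = (x_i − d_i)/19. The first 5 digits are (1, 0, 3, 3, 9).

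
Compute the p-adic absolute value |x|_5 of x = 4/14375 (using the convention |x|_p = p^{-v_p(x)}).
|4/14375|_5 = 625

Step 1 — compute v_5(x) by factoring powers of 5 out of the numerator and denominator: v_5(4/14375) = -4. Step 2 — apply |x|_p = p^{-v_p(x)} = 5^{4} = 625.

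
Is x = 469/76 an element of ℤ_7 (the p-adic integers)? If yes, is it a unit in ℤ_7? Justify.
x ∈ ℤ_7 but not a unit; v_7(x) = 1 > 0

ℤ_7 = {x ∈ ℚ_7 : v_7(x) ≥ 0} and ℤ_7^× = {x ∈ ℤ_7 : v_7(x) = 0}. Here v_7(469/76) = v_7(num) − v_7(den) = 1; compare against these criteria.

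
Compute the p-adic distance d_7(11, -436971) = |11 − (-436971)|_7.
d_7(11, -436971) = 1/16807

Step 1 — x − y = 11 − (-436971) = 436982. Step 2 — v_7(436982) = 5 (factor: 436982 = (7^5 · 26); the sign does not affect v_p). Step 3 — |x − y|_7 = 7^{-5} = 1/16807.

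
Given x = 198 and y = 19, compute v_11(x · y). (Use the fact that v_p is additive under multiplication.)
v_11(3762) = 1

v_p(x) = 1 (factor: 198 = 11^1 · 18); v_p(y) = 0 (factor: 19 = 11^0 · 19). Additivity: v_p(xy) = v_p(x) + v_p(y) = 1 + 0 = 1. (Direct check: xy = 3762 = 11^1 · (342).)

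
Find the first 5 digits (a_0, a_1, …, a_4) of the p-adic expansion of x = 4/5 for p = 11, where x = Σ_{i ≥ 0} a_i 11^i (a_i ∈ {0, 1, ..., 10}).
(a_0, …, a_4) = (3, 2, 2, 2, 2)

v_11(4/5) = 0 (numerator and denominator both coprime to 11), so x ∈ ℤ_11^×. Compute digits iteratively via a_i = x_i mod 11, x_{i+1} = (x_i − a_i)/11, with x_0 = x:
  x_0 = 4/5;  a_0 = 3;  x_1 = (x_0 − 3)/11 = -1/5
  x_1 = -1/5;  a_1 = 2;  x_2 = (x_1 − 2)/11 = -1/5
  x_2 = -1/5;  a_2 = 2;  x_3 = (x_2 − 2)/11 = -1/5
  x_3 = -1/5;  a_3 = 2;  x_4 = (x_3 − 2)/11 = -1/5
  x_4 = -1/5;  a_4 = 2;  x_5 = (x_4 − 2)/11 = -1/5
Digits: (3, 2, 2, 2, 2).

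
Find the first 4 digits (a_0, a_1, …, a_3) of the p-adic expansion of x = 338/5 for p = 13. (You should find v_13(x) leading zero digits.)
(a_0, …, a_3) = (0, 0, 3, 5)

v_13(338/5) = 2, so a_0 = ... = a_1 = 0. Factor out: x = 13^2 · u with u = 2/5 a unit in ℤ_13. Expand u iteratively via a_{v+i} = u_i mod 13, u_{i+1} = (u_i − a_{v+i})/13:
  u_0 = 2/5;  a_2 = 3;  u_1 = (u_0 − 3)/13 = -1/5
  u_1 = -1/5;  a_3 = 5;  u_2 = (u_1 − 5)/13 = -2/5
Digits: (0, 0, 3, 5).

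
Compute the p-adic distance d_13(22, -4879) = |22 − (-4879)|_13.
d_13(22, -4879) = 1/169

Step 1 — x − y = 22 − (-4879) = 4901. Step 2 — v_13(4901) = 2 (factor: 4901 = (13^2 · 29); the sign does not affect v_p). Step 3 — |x − y|_13 = 13^{-2} = 1/169.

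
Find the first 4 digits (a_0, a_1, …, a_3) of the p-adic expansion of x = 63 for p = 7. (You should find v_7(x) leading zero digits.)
(a_0, …, a_3) = (0, 2, 1, 0)

v_7(63) = 1, so a_0 = ... = a_0 = 0. Factor out: x = 7^1 · u with u = 9 a unit in ℤ_7. Expand u iteratively via a_{v+i} = u_i mod 7, u_{i+1} = (u_i − a_{v+i})/7:
  u_0 = 9;  a_1 = 2;  u_1 = (u_0 − 2)/7 = 1
  u_1 = 1;  a_2 = 1;  u_2 = (u_1 − 1)/7 = 0
  u_2 = 0;  a_3 = 0;  u_3 = (u_2 − 0)/7 = 0
Digits: (0, 2, 1, 0).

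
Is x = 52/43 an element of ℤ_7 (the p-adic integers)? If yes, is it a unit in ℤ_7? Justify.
x ∈ ℤ_7^× (unit); v_7(x) = 0

ℤ_7 = {x ∈ ℚ_7 : v_7(x) ≥ 0} and ℤ_7^× = {x ∈ ℤ_7 : v_7(x) = 0}. Here v_7(52/43) = v_7(num) − v_7(den) = 0; compare against these criteria.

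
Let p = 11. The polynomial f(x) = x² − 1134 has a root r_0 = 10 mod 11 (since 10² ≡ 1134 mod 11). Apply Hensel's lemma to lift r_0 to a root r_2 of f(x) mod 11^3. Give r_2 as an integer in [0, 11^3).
r_2 = 340 (mod 1331)

Hensel's recurrence: r_{i+1} = r_i − f(r_i)·(f′(r_i))^{-1} mod 11^{i+2}, with f′(x) = 2x. Iterate:
  r_0 = 10 (mod 11)
  r_1 = 98 (mod 121)
  r_2 = 340 (mod 1331)
Final: r_2 = 340, and one checks f(r_2) ≡ 0 mod 11^3.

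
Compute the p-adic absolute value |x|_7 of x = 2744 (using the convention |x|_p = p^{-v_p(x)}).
|2744|_7 = 1/343

Step 1 — compute v_7(x) by factoring powers of 7 out of the numerator and denominator: v_7(2744) = 3. Step 2 — apply |x|_p = p^{-v_p(x)} = 7^{-3} = 1/343.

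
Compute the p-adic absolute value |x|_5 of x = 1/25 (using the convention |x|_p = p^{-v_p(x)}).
|1/25|_5 = 25

Step 1 — compute v_5(x) by factoring powers of 5 out of the numerator and denominator: v_5(1/25) = -2. Step 2 — apply |x|_p = p^{-v_p(x)} = 5^{2} = 25.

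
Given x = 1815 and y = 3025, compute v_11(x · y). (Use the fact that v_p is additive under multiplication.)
v_11(5490375) = 4

v_p(x) = 2 (factor: 1815 = 11^2 · 15); v_p(y) = 2 (factor: 3025 = 11^2 · 25). Additivity: v_p(xy) = v_p(x) + v_p(y) = 2 + 2 = 4. (Direct check: xy = 5490375 = 11^4 · (375).)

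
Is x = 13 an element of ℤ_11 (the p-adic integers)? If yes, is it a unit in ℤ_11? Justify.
x ∈ ℤ_11^× (unit); v_11(x) = 0

ℤ_11 = {x ∈ ℚ_11 : v_11(x) ≥ 0} and ℤ_11^× = {x ∈ ℤ_11 : v_11(x) = 0}. Here v_11(13) = v_11(num) − v_11(den) = 0; compare against these criteria.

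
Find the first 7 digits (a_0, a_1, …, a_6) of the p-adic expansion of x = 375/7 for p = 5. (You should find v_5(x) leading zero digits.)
(a_0, …, a_6) = (0, 0, 0, 4, 0, 2, 1)

v_5(375/7) = 3, so a_0 = ... = a_2 = 0. Factor out: x = 5^3 · u with u = 3/7 a unit in ℤ_5. Expand u iteratively via a_{v+i} = u_i mod 5, u_{i+1} = (u_i − a_{v+i})/5:
  u_0 = 3/7;  a_3 = 4;  u_1 = (u_0 − 4)/5 = -5/7
  u_1 = -5/7;  a_4 = 0;  u_2 = (u_1 − 0)/5 = -1/7
  u_2 = -1/7;  a_5 = 2;  u_3 = (u_2 − 2)/5 = -3/7
  u_3 = -3/7;  a_6 = 1;  u_4 = (u_3 − 1)/5 = -2/7
Digits: (0, 0, 0, 4, 0, 2, 1).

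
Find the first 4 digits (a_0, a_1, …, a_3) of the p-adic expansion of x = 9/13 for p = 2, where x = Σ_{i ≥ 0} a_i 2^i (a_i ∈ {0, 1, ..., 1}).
(a_0, …, a_3) = (1, 0, 1, 1)

v_2(9/13) = 0 (numerator and denominator both coprime to 2), so x ∈ ℤ_2^×. Compute digits iteratively via a_i = x_i mod 2, x_{i+1} = (x_i − a_i)/2, with x_0 = x:
  x_0 = 9/13;  a_0 = 1;  x_1 = (x_0 − 1)/2 = -2/13
  x_1 = -2/13;  a_1 = 0;  x_2 = (x_1 − 0)/2 = -1/13
  x_2 = -1/13;  a_2 = 1;  x_3 = (x_2 − 1)/2 = -7/13
  x_3 = -7/13;  a_3 = 1;  x_4 = (x_3 − 1)/2 = -10/13
Digits: (1, 0, 1, 1).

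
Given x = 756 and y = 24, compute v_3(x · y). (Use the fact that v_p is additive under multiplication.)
v_3(18144) = 4

v_p(x) = 3 (factor: 756 = 3^3 · 28); v_p(y) = 1 (factor: 24 = 3^1 · 8). Additivity: v_p(xy) = v_p(x) + v_p(y) = 3 + 1 = 4. (Direct check: xy = 18144 = 3^4 · (224).)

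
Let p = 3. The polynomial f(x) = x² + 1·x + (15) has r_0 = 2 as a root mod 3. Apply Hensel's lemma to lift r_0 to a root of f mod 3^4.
r_3 = 23 (mod 81)

Hensel: r_{i+1} = r_i − f(r_i)·(f′(r_i))^{-1} mod 3^{i+2}, f′(x) = 2x + 1. Iterate:
  r_0 = 2 (mod 3)
  r_1 = 5 (mod 9)
  r_2 = 23 (mod 27)
  r_3 = 23 (mod 81)
Final: r = 23 satisfies f(r) ≡ 0 mod 3^4.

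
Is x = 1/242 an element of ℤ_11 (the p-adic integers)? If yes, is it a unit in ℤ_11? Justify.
x ∉ ℤ_11 (v_11(x) = -2 < 0)

ℤ_11 = {x ∈ ℚ_11 : v_11(x) ≥ 0} and ℤ_11^× = {x ∈ ℤ_11 : v_11(x) = 0}. Here v_11(1/242) = v_11(num) − v_11(den) = -2; compare against these criteria.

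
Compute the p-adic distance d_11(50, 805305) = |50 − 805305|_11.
d_11(50, 805305) = 1/161051

Step 1 — x − y = 50 − 805305 = -805255. Step 2 — v_11(-805255) = 5 (factor: -805255 = −(11^5 · 5); the sign does not affect v_p). Step 3 — |x − y|_11 = 11^{-5} = 1/161051.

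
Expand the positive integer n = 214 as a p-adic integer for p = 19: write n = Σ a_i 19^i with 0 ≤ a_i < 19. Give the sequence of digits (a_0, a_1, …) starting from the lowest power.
(a_0, a_1, …) = (5, 11)

Repeated division by 19 gives the digits low-to-high: 214 = 5 + 11·19^1. Digit sequence: (5, 11).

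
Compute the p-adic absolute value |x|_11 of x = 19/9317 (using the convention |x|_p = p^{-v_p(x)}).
|19/9317|_11 = 1331

Step 1 — compute v_11(x) by factoring powers of 11 out of the numerator and denominator: v_11(19/9317) = -3. Step 2 — apply |x|_p = p^{-v_p(x)} = 11^{3} = 1331.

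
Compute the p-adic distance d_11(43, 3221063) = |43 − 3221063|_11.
d_11(43, 3221063) = 1/161051

Step 1 — x − y = 43 − 3221063 = -3221020. Step 2 — v_11(-3221020) = 5 (factor: -3221020 = −(11^5 · 20); the sign does not affect v_p). Step 3 — |x − y|_11 = 11^{-5} = 1/161051.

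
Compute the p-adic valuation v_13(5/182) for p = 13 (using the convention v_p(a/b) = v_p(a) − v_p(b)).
v_13(5/182) = -1

Factor powers of 13 from the numerator and denominator of the reduced fraction: 5 = 13^0 · 5 and 182 = 13^1 · 14. Apply v_p(a/b) = v_p(a) − v_p(b): v_13(5/182) = 0 − 1 = -1.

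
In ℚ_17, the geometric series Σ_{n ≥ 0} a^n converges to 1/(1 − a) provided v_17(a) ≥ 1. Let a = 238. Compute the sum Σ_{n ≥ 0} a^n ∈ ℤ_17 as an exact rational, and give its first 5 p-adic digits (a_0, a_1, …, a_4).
Σ a^n = 1/(1 − a) = -1/237;  first 5 digits = (1, 14, 9, 1, 5)

v_17(a) = 1 ≥ 1, so the series converges in ℤ_17 to 1/(1 − a) = 1/(1 − 238) = -1/237. Expand this rational in ℤ_17: compute digits iteratively via d_i = x_i mod 17, x_{i+1} = (x_i − d_i)/17. The first 5 digits are (1, 14, 9, 1, 5).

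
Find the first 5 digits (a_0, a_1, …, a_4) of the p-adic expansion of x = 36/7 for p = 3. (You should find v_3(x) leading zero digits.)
(a_0, …, a_4) = (0, 0, 1, 2, 1)

v_3(36/7) = 2, so a_0 = ... = a_1 = 0. Factor out: x = 3^2 · u with u = 4/7 a unit in ℤ_3. Expand u iteratively via a_{v+i} = u_i mod 3, u_{i+1} = (u_i − a_{v+i})/3:
  u_0 = 4/7;  a_2 = 1;  u_1 = (u_0 − 1)/3 = -1/7
  u_1 = -1/7;  a_3 = 2;  u_2 = (u_1 − 2)/3 = -5/7
  u_2 = -5/7;  a_4 = 1;  u_3 = (u_2 − 1)/3 = -4/7
Digits: (0, 0, 1, 2, 1).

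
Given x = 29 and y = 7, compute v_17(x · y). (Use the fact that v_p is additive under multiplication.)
v_17(203) = 0

v_p(x) = 0 (factor: 29 = 17^0 · 29); v_p(y) = 0 (factor: 7 = 17^0 · 7). Additivity: v_p(xy) = v_p(x) + v_p(y) = 0 + 0 = 0. (Direct check: xy = 203 = 17^0 · (203).)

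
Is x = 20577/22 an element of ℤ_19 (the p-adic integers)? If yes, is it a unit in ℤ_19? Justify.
x ∈ ℤ_19 but not a unit; v_19(x) = 3 > 0

ℤ_19 = {x ∈ ℚ_19 : v_19(x) ≥ 0} and ℤ_19^× = {x ∈ ℤ_19 : v_19(x) = 0}. Here v_19(20577/22) = v_19(num) − v_19(den) = 3; compare against these criteria.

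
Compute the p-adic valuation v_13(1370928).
v_13(1370928) = 4

v_13(n) is the largest exponent k such that 13^k divides n. Factor out: 1370928 = 13^4 · 48. (Sign doesn't affect v_p.) So v_13(1370928) = 4.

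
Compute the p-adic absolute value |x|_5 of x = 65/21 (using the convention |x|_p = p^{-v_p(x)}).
|65/21|_5 = 1/5

Step 1 — compute v_5(x) by factoring powers of 5 out of the numerator and denominator: v_5(65/21) = 1. Step 2 — apply |x|_p = p^{-v_p(x)} = 5^{-1} = 1/5.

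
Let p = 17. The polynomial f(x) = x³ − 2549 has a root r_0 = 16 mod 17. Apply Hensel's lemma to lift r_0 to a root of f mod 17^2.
r_1 = 271 (mod 289)

Hensel: r_{i+1} = r_i − f(r_i)/f′(r_i) mod 17^{i+2}, where f′(x) = 3x². Iterate:
  r_0 = 16 (mod 17)
  r_1 = 271 (mod 289)
Final: r = 271 with f(r) ≡ 0 mod 17^2.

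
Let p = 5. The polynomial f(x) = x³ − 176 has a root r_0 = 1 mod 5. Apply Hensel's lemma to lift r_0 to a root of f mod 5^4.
r_3 = 476 (mod 625)

Hensel: r_{i+1} = r_i − f(r_i)/f′(r_i) mod 5^{i+2}, where f′(x) = 3x². Iterate:
  r_0 = 1 (mod 5)
  r_1 = 1 (mod 25)
  r_2 = 101 (mod 125)
  r_3 = 476 (mod 625)
Final: r = 476 with f(r) ≡ 0 mod 5^4.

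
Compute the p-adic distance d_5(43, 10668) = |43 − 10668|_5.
d_5(43, 10668) = 1/625

Step 1 — x − y = 43 − 10668 = -10625. Step 2 — v_5(-10625) = 4 (factor: -10625 = −(5^4 · 17); the sign does not affect v_p). Step 3 — |x − y|_5 = 5^{-4} = 1/625.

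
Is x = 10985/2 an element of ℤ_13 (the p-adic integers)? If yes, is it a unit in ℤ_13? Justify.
x ∈ ℤ_13 but not a unit; v_13(x) = 3 > 0

ℤ_13 = {x ∈ ℚ_13 : v_13(x) ≥ 0} and ℤ_13^× = {x ∈ ℤ_13 : v_13(x) = 0}. Here v_13(10985/2) = v_13(num) − v_13(den) = 3; compare against these criteria.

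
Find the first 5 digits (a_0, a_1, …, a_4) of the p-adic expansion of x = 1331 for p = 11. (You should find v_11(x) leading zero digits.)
(a_0, …, a_4) = (0, 0, 0, 1, 0)

v_11(1331) = 3, so a_0 = ... = a_2 = 0. Factor out: x = 11^3 · u with u = 1 a unit in ℤ_11. Expand u iteratively via a_{v+i} = u_i mod 11, u_{i+1} = (u_i − a_{v+i})/11:
  u_0 = 1;  a_3 = 1;  u_1 = (u_0 − 1)/11 = 0
  u_1 = 0;  a_4 = 0;  u_2 = (u_1 − 0)/11 = 0
Digits: (0, 0, 0, 1, 0).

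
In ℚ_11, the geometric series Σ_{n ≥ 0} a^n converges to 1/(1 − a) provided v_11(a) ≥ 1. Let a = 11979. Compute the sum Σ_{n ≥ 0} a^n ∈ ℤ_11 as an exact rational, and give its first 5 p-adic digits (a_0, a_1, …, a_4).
Σ a^n = 1/(1 − a) = -1/11978;  first 5 digits = (1, 0, 0, 9, 0)

v_11(a) = 3 ≥ 1, so the series converges in ℤ_11 to 1/(1 − a) = 1/(1 − 11979) = -1/11978. Expand this rational in ℤ_11: compute digits iteratively via d_i = x_i mod 11, x_{i+1} = (x_i − d_i)/11. The first 5 digits are (1, 0, 0, 9, 0).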